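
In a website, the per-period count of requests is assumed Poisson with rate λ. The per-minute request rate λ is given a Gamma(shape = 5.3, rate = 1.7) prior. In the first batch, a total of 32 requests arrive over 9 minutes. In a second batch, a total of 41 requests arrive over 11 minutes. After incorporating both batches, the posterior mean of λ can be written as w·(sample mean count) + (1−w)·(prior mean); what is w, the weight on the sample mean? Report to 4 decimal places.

0.9217

With a Gamma(shape α, rate β) prior, the Poisson likelihood is conjugate: the posterior is Gamma(α + ΣXᵢ, β + n).
Total number of minutes: n = 9 + 11 = 20.
Posterior mean = (α₀+S)/(β₀+n) = [n/(β₀+n)]·(S/n) + [β₀/(β₀+n)]·(α₀/β₀), so only n and β₀ enter the weight.
Weight on data w = n/(β₀+n) = 20/(1.7+20) = 20/21.7 = 0.9217.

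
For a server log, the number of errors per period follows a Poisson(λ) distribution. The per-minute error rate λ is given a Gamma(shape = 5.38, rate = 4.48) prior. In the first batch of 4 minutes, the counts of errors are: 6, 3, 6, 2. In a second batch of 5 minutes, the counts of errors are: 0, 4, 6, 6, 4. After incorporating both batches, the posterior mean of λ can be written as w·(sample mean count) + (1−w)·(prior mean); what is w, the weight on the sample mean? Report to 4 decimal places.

With a Gamma(shape α, rate β) prior, the Poisson likelihood is conjugate: the posterior is Gamma(α + ΣXᵢ, β + n).
Total number of minutes: n = 4 + 5 = 9.
Posterior mean = (α₀+S)/(β₀+n) = [n/(β₀+n)]·(S/n) + [β₀/(β₀+n)]·(α₀/β₀), so only n and β₀ enter the weight.
Weight on data w = n/(β₀+n) = 9/(4.48+9) = 9/13.48 = 0.6677.

0.6677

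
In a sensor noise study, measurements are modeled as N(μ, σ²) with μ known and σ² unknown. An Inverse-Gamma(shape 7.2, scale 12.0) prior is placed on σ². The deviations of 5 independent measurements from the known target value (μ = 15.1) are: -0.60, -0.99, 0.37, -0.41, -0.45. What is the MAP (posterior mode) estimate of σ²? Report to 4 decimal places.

With known mean μ and an Inverse-Gamma(α, β) prior on σ², the Normal likelihood is conjugate: posterior is Inv-Gamma(α + n/2, β + Σ(xᵢ−μ)²/2).
Σ(xᵢ−μ)² = (-0.60)² + (-0.99)² + (0.37)² + (-0.41)² + (-0.45)² = 1.8476.
Posterior: Inv-Gamma(7.2 + 5/2, 12.0 + 1.8476/2) = Inv-Gamma(9.70, 12.92380).
Mode = β/(α+1) = 12.92380/10.70 = 1.2078.

1.2078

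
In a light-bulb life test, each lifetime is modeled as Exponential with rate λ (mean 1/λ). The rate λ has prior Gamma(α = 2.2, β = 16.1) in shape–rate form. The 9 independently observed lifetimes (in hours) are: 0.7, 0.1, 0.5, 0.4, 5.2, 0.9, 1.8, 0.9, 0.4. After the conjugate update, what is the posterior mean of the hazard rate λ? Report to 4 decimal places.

With a Gamma(shape α, rate β) prior on the exponential rate λ, the posterior after n observations with total T = Σxᵢ is Gamma(α+n, β+T).
Sum of observations T = 10.9 hours; n = 9.
Posterior: Gamma(2.2+9, 16.1+10.9) = Gamma(11.2, 27.0).
Posterior mean of λ = α/β = 11.2/27.0 = 0.4148.

0.4148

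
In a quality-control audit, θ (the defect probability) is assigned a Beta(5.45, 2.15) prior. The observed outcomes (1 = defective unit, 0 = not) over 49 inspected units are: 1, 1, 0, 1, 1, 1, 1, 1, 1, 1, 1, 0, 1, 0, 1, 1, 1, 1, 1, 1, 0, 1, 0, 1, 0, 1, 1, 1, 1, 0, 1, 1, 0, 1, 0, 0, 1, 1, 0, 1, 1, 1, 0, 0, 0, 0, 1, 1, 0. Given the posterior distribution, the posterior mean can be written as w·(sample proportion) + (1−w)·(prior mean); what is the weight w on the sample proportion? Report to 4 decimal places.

The Beta prior is conjugate to a Binomial/Bernoulli likelihood; the update adds successes to α and failures to β.
Posterior mean = (α₀+k)/(α₀+β₀+n) = [n/(α₀+β₀+n)]·(k/n) + [(α₀+β₀)/(α₀+β₀+n)]·α₀/(α₀+β₀), so only n and the prior enter the weight.
The weight on the data is w = n/(α₀+β₀+n) = 49/(5.45+2.15+49) = 49/56.60 = 0.8657.

0.8657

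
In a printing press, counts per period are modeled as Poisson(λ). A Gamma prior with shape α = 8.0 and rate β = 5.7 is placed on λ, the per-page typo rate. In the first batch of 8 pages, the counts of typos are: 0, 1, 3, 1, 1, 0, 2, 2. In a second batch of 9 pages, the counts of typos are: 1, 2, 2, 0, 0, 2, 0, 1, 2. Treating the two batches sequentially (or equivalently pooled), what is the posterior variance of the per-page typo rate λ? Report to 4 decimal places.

With a Gamma(shape α, rate β) prior, the Poisson likelihood is conjugate: the posterior is Gamma(α + ΣXᵢ, β + n).
Batch 1: sum of counts S = 10 over n = 8 pages.
After batch 1: Gamma(α+S, β+n) = Gamma(8.0+10, 5.7+8) = Gamma(18.0, 13.7).
Batch 2: sum of counts S = 10 over n = 9 pages.
After batch 2: Gamma(α+S, β+n) = Gamma(18.0+10, 13.7+9) = Gamma(28.0, 22.7).
Var = α/β² = 28.0/22.7² = 0.0543.

0.0543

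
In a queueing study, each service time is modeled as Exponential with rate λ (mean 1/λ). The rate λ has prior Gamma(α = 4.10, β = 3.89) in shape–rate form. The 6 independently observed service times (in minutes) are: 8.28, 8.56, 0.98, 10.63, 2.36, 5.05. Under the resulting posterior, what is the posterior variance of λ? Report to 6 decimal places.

0.006392

With a Gamma(shape α, rate β) prior on the exponential rate λ, the posterior after n observations with total T = Σxᵢ is Gamma(α+n, β+T).
Sum of observations T = 35.86 minutes; n = 6.
Posterior: Gamma(4.10+6, 3.89+35.86) = Gamma(10.10, 39.75).
Var = α/β² = 0.006392.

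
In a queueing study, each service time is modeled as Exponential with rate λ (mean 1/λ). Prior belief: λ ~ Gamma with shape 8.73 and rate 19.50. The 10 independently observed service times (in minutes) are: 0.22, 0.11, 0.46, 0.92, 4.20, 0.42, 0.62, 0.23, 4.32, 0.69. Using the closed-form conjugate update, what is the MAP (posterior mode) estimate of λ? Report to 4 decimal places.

0.5595

With a Gamma(shape α, rate β) prior on the exponential rate λ, the posterior after n observations with total T = Σxᵢ is Gamma(α+n, β+T).
Sum of observations T = 12.19 minutes; n = 10.
Posterior: Gamma(8.73+10, 19.50+12.19) = Gamma(18.73, 31.69).
Mode = (α−1)/β = 0.5595.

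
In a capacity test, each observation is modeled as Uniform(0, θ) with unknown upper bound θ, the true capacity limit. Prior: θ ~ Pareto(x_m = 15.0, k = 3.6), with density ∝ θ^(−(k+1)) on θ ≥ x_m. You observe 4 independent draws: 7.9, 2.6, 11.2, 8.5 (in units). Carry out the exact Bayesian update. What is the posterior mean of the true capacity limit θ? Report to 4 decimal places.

17.2727

A Pareto(scale x_m, shape k) prior on the upper bound θ of Uniform(0, θ) is conjugate: posterior is Pareto(max(x_m, max xᵢ), k + n).
Sample maximum = 11.2; prior scale x_m = 15.0 → posterior scale = max = 15.0.
Posterior shape = 3.6 + 4 = 7.6.
E[θ|data] = k·x_m/(k−1) = 7.6·15.0/6.6 = 17.2727.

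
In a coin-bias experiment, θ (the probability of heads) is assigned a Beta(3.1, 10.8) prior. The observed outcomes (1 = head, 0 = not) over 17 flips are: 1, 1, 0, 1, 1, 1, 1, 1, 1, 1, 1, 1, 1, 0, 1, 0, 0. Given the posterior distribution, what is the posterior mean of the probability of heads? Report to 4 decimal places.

0.5210

The Beta prior is conjugate to a Binomial/Bernoulli likelihood; the update adds successes to α and failures to β.
Posterior: Beta(α+k, β+n−k) = Beta(3.1+13, 10.8+4) = Beta(16.1, 14.8).
Posterior mean = α/(α+β) = 16.1/30.9 = 0.5210.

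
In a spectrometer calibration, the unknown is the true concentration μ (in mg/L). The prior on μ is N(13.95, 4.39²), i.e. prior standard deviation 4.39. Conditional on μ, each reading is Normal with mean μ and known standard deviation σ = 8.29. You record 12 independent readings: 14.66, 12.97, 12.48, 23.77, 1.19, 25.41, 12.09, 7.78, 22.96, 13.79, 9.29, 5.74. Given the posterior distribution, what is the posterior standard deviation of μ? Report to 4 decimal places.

2.1012

For Normal data with known variance σ², a Normal(μ₀, σ₀²) prior on μ is conjugate. Posterior precision = 1/σ₀² + n/σ²; posterior mean is the precision-weighted average of μ₀ and x̄.
σ₀² = 4.39² = 19.2721, σ² = 8.29² = 68.7241; σ² + n·σ₀² = 68.7241 + 12·19.2721 = 299.9893.
Posterior precision = 1/σ₀² + n/σ² = 1/19.2721 + 12/68.7241 = (σ² + n·σ₀²)/(σ₀²σ²) = 299.9893/(19.2721·68.7241); posterior variance σₙ² = σ₀²σ²/(σ² + n·σ₀²) = 19.2721·68.7241/299.9893 = 4.415017.
Posterior SD = √σₙ² = √(19.2721·68.7241/299.9893) = 2.1012.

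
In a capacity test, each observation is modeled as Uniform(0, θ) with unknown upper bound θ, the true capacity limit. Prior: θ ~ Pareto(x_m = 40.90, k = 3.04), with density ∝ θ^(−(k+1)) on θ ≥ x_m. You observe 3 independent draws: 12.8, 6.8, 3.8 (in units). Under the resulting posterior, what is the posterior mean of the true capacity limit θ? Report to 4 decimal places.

49.0151

A Pareto(scale x_m, shape k) prior on the upper bound θ of Uniform(0, θ) is conjugate: posterior is Pareto(max(x_m, max xᵢ), k + n).
Sample maximum = 12.8; prior scale x_m = 40.90 → posterior scale = max = 40.90.
Posterior shape = 3.04 + 3 = 6.04.
E[θ|data] = k·x_m/(k−1) = 6.04·40.90/5.04 = 49.0151.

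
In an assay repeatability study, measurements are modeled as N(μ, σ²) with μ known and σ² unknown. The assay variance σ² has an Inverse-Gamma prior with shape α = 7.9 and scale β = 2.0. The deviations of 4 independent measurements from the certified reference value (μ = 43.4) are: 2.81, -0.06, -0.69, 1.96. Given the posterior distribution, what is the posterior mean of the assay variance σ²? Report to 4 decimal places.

0.9111

With known mean μ and an Inverse-Gamma(α, β) prior on σ², the Normal likelihood is conjugate: posterior is Inv-Gamma(α + n/2, β + Σ(xᵢ−μ)²/2).
Σ(xᵢ−μ)² = (2.81)² + (-0.06)² + (-0.69)² + (1.96)² = 12.2174.
Posterior: Inv-Gamma(7.9 + 4/2, 2.0 + 12.2174/2) = Inv-Gamma(9.90, 8.10870).
E[σ²|data] = β/(α−1) = 8.10870/8.90 = 0.9111.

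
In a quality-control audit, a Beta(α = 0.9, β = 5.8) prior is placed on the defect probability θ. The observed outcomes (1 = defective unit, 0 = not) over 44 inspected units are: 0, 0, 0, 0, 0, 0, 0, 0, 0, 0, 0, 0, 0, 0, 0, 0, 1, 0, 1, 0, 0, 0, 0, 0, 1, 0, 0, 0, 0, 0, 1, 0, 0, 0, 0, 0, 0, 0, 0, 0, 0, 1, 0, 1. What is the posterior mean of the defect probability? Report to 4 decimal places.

The Beta prior is conjugate to a Binomial/Bernoulli likelihood; the update adds successes to α and failures to β.
Posterior: Beta(α+k, β+n−k) = Beta(0.9+6, 5.8+38) = Beta(6.9, 43.8).
Posterior mean = α/(α+β) = 6.9/50.7 = 0.1361.

0.1361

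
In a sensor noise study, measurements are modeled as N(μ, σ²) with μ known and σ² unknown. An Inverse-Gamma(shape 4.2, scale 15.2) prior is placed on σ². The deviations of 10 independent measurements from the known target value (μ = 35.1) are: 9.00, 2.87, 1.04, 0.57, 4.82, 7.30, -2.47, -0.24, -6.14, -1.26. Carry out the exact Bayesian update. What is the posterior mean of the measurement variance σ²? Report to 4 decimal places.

14.8178

With known mean μ and an Inverse-Gamma(α, β) prior on σ², the Normal likelihood is conjugate: posterior is Inv-Gamma(α + n/2, β + Σ(xᵢ−μ)²/2).
Σ(xᵢ−μ)² = (9.00)² + (2.87)² + (1.04)² + (0.57)² + (4.82)² + (7.30)² + (-2.47)² + (-0.24)² + (-6.14)² + (-1.26)² = 212.6115.
Posterior: Inv-Gamma(4.2 + 10/2, 15.2 + 212.6115/2) = Inv-Gamma(9.20, 121.50575).
E[σ²|data] = β/(α−1) = 121.50575/8.20 = 14.8178.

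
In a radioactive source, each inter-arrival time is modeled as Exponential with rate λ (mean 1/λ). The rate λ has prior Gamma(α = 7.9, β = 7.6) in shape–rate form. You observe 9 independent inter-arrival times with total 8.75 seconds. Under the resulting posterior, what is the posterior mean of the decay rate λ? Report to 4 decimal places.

1.0336

With a Gamma(shape α, rate β) prior on the exponential rate λ, the posterior after n observations with total T = Σxᵢ is Gamma(α+n, β+T).
Posterior: Gamma(7.9+9, 7.6+8.75) = Gamma(16.9, 16.35).
Posterior mean of λ = α/β = 16.9/16.35 = 1.0336.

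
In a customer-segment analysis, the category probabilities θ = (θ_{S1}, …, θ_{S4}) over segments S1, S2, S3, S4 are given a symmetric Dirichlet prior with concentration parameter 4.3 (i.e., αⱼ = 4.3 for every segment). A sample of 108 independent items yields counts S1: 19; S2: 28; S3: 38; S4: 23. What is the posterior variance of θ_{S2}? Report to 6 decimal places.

0.001517

The Dirichlet prior is conjugate to the Multinomial likelihood: each posterior αⱼ = prior αⱼ + observed count nⱼ.
Posterior concentration: (23.3, 32.3, 42.3, 27.3), total = 125.2.
Var[θ_j] = α_j(Σα−α_j)/((Σα)²(Σα+1)) = 32.3·92.9/(125.2²·126.2) = 0.001517.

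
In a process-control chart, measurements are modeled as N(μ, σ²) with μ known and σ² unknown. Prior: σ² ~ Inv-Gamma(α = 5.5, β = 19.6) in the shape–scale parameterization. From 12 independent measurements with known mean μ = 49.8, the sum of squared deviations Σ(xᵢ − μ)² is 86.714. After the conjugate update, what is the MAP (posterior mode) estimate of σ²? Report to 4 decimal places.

With known mean μ and an Inverse-Gamma(α, β) prior on σ², the Normal likelihood is conjugate: posterior is Inv-Gamma(α + n/2, β + Σ(xᵢ−μ)²/2).
Posterior: Inv-Gamma(5.5 + 12/2, 19.6 + 86.714/2) = Inv-Gamma(11.50, 62.9570).
Mode = β/(α+1) = 62.9570/12.50 = 5.0366.

5.0366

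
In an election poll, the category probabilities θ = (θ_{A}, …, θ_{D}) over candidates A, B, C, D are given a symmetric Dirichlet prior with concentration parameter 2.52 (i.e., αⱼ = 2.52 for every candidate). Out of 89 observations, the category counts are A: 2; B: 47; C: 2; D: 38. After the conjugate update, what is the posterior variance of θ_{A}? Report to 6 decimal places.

The Dirichlet prior is conjugate to the Multinomial likelihood: each posterior αⱼ = prior αⱼ + observed count nⱼ.
Posterior concentration: (4.52, 49.52, 4.52, 40.52), total = 99.08.
Var[θ_j] = α_j(Σα−α_j)/((Σα)²(Σα+1)) = 4.52·94.56/(99.08²·100.08) = 0.000435.

0.000435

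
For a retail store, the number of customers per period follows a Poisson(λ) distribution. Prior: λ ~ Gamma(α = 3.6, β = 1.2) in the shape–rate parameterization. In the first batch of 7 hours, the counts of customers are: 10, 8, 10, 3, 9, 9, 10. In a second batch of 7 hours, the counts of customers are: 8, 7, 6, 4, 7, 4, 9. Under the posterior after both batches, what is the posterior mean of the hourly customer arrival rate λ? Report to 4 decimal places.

With a Gamma(shape α, rate β) prior, the Poisson likelihood is conjugate: the posterior is Gamma(α + ΣXᵢ, β + n).
Batch 1: sum of counts S = 59 over n = 7 hours.
After batch 1: Gamma(α+S, β+n) = Gamma(3.6+59, 1.2+7) = Gamma(62.6, 8.2).
Batch 2: sum of counts S = 45 over n = 7 hours.
After batch 2: Gamma(α+S, β+n) = Gamma(62.6+45, 8.2+7) = Gamma(107.6, 15.2).
Posterior mean = α/β = 107.6/15.2 = 7.0789.

7.0789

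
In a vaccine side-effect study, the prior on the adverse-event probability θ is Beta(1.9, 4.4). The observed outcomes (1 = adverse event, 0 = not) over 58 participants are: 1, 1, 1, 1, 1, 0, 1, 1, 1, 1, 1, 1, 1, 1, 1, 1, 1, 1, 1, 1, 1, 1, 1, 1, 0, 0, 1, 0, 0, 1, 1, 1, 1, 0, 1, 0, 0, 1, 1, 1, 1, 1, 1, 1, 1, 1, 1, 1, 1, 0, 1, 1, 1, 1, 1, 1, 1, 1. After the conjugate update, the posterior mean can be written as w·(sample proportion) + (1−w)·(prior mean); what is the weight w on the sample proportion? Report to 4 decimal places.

The Beta prior is conjugate to a Binomial/Bernoulli likelihood; the update adds successes to α and failures to β.
Posterior mean = (α₀+k)/(α₀+β₀+n) = [n/(α₀+β₀+n)]·(k/n) + [(α₀+β₀)/(α₀+β₀+n)]·α₀/(α₀+β₀), so only n and the prior enter the weight.
The weight on the data is w = n/(α₀+β₀+n) = 58/(1.9+4.4+58) = 58/64.3 = 0.9020.

0.9020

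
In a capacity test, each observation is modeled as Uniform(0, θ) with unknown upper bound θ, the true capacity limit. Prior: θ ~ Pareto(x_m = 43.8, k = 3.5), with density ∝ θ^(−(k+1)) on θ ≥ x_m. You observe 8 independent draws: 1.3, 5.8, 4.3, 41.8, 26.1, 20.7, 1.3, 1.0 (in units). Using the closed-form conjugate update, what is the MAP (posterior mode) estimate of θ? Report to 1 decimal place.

43.8

A Pareto(scale x_m, shape k) prior on the upper bound θ of Uniform(0, θ) is conjugate: posterior is Pareto(max(x_m, max xᵢ), k + n).
Sample maximum = 41.8; prior scale x_m = 43.8 → posterior scale = max = 43.8.
Posterior shape = 3.5 + 8 = 11.5.
The Pareto density is decreasing on [x_m, ∞), so the mode is x_m = 43.8.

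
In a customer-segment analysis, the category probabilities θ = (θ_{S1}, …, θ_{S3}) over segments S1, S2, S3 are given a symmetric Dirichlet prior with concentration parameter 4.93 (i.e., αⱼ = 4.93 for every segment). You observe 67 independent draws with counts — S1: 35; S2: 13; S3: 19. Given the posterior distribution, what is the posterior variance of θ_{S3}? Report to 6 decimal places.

The Dirichlet prior is conjugate to the Multinomial likelihood: each posterior αⱼ = prior αⱼ + observed count nⱼ.
Posterior concentration: (39.93, 17.93, 23.93), total = 81.79.
Var[θ_j] = α_j(Σα−α_j)/((Σα)²(Σα+1)) = 23.93·57.86/(81.79²·82.79) = 0.002500.

0.002500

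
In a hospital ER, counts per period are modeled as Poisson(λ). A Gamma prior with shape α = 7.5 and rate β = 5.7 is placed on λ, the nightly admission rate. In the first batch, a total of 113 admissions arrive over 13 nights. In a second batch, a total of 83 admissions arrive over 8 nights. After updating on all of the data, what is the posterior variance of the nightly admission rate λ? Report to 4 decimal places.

0.2855

With a Gamma(shape α, rate β) prior, the Poisson likelihood is conjugate: the posterior is Gamma(α + ΣXᵢ, β + n).
After batch 1: Gamma(α+S, β+n) = Gamma(7.5+113, 5.7+13) = Gamma(120.5, 18.7).
After batch 2: Gamma(α+S, β+n) = Gamma(120.5+83, 18.7+8) = Gamma(203.5, 26.7).
Var = α/β² = 203.5/26.7² = 0.2855.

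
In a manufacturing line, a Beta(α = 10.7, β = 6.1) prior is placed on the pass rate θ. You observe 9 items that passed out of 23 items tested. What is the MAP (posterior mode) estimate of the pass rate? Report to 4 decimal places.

The Beta prior is conjugate to a Binomial/Bernoulli likelihood; the update adds successes to α and failures to β.
Posterior: Beta(α+k, β+n−k) = Beta(10.7+9, 6.1+14) = Beta(19.7, 20.1).
Mode of Beta(a,b) for a,b>1 is (a−1)/(a+b−2) = 18.7/37.8 = 0.4947.

0.4947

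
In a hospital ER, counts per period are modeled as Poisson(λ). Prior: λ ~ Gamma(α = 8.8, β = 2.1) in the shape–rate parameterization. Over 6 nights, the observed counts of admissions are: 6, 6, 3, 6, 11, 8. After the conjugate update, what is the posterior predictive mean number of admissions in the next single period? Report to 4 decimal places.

With a Gamma(shape α, rate β) prior, the Poisson likelihood is conjugate: the posterior is Gamma(α + ΣXᵢ, β + n).
Sum of counts S = 40 over n = 6 nights.
Posterior: Gamma(α+S, β+n) = Gamma(8.8+40, 2.1+6) = Gamma(48.8, 8.1).
The predictive distribution for one future period is NegBinom with mean α/β = 6.0247.

6.0247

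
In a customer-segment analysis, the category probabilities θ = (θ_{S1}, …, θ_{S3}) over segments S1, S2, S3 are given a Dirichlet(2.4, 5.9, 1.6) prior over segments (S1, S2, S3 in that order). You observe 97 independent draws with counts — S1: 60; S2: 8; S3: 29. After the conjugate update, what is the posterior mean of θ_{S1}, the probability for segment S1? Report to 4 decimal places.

0.5837

The Dirichlet prior is conjugate to the Multinomial likelihood: each posterior αⱼ = prior αⱼ + observed count nⱼ.
Posterior concentration: (62.4, 13.9, 30.6), total = 106.9.
E[θ_{S1}|data] = α_{S1}/Σα = 62.4/106.9 = 0.5837.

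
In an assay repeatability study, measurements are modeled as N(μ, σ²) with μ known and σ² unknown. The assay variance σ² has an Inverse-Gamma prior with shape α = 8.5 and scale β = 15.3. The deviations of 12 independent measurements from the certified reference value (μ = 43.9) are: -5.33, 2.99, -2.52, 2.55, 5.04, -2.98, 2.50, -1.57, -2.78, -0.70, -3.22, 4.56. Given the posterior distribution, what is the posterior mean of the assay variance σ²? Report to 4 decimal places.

With known mean μ and an Inverse-Gamma(α, β) prior on σ², the Normal likelihood is conjugate: posterior is Inv-Gamma(α + n/2, β + Σ(xᵢ−μ)²/2).
Σ(xᵢ−μ)² = (-5.33)² + (2.99)² + (-2.52)² + (2.55)² + (5.04)² + (-2.98)² + (2.50)² + (-1.57)² + (-2.78)² + (-0.70)² + (-3.22)² + (4.56)² = 132.5792.
Posterior: Inv-Gamma(8.5 + 12/2, 15.3 + 132.5792/2) = Inv-Gamma(14.50, 81.58960).
E[σ²|data] = β/(α−1) = 81.58960/13.50 = 6.0437.

6.0437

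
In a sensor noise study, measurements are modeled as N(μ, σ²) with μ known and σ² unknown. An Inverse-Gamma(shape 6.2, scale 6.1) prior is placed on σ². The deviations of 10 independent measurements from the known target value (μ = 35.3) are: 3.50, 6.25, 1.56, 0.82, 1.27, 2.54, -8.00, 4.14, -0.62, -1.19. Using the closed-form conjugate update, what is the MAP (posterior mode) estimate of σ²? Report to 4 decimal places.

6.4600

With known mean μ and an Inverse-Gamma(α, β) prior on σ², the Normal likelihood is conjugate: posterior is Inv-Gamma(α + n/2, β + Σ(xᵢ−μ)²/2).
Σ(xᵢ−μ)² = (3.50)² + (6.25)² + (1.56)² + (0.82)² + (1.27)² + (2.54)² + (-8.00)² + (4.14)² + (-0.62)² + (-1.19)² = 145.4231.
Posterior: Inv-Gamma(6.2 + 10/2, 6.1 + 145.4231/2) = Inv-Gamma(11.20, 78.81155).
Mode = β/(α+1) = 78.81155/12.20 = 6.4600.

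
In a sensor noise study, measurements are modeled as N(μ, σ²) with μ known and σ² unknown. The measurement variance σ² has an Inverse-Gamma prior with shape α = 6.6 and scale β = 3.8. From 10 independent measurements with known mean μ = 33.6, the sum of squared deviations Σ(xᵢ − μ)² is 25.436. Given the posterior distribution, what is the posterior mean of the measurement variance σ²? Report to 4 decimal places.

1.5583

With known mean μ and an Inverse-Gamma(α, β) prior on σ², the Normal likelihood is conjugate: posterior is Inv-Gamma(α + n/2, β + Σ(xᵢ−μ)²/2).
Posterior: Inv-Gamma(6.6 + 10/2, 3.8 + 25.436/2) = Inv-Gamma(11.60, 16.5180).
E[σ²|data] = β/(α−1) = 16.5180/10.60 = 1.5583.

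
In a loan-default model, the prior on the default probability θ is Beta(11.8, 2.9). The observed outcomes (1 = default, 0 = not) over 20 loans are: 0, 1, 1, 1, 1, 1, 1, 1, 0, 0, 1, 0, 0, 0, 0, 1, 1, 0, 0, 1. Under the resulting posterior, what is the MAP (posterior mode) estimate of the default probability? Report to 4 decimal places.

0.6667

The Beta prior is conjugate to a Binomial/Bernoulli likelihood; the update adds successes to α and failures to β.
Posterior: Beta(α+k, β+n−k) = Beta(11.8+11, 2.9+9) = Beta(22.8, 11.9).
Mode of Beta(a,b) for a,b>1 is (a−1)/(a+b−2) = 21.8/32.7 = 0.6667.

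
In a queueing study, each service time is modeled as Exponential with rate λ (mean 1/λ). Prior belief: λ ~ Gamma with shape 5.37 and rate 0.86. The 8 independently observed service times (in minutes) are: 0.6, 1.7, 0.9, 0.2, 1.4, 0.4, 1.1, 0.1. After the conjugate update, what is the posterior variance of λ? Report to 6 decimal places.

0.253664

With a Gamma(shape α, rate β) prior on the exponential rate λ, the posterior after n observations with total T = Σxᵢ is Gamma(α+n, β+T).
Sum of observations T = 6.4 minutes; n = 8.
Posterior: Gamma(5.37+8, 0.86+6.4) = Gamma(13.37, 7.26).
Var = α/β² = 0.253664.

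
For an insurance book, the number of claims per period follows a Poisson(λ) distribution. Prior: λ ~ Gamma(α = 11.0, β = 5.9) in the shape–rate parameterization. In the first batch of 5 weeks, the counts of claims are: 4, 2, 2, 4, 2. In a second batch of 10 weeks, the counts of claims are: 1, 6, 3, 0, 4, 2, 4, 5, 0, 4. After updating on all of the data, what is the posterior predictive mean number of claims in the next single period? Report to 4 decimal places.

2.5837

With a Gamma(shape α, rate β) prior, the Poisson likelihood is conjugate: the posterior is Gamma(α + ΣXᵢ, β + n).
Batch 1: sum of counts S = 14 over n = 5 weeks.
After batch 1: Gamma(α+S, β+n) = Gamma(11.0+14, 5.9+5) = Gamma(25.0, 10.9).
Batch 2: sum of counts S = 29 over n = 10 weeks.
After batch 2: Gamma(α+S, β+n) = Gamma(25.0+29, 10.9+10) = Gamma(54.0, 20.9).
The predictive distribution for one future period is NegBinom with mean α/β = 2.5837.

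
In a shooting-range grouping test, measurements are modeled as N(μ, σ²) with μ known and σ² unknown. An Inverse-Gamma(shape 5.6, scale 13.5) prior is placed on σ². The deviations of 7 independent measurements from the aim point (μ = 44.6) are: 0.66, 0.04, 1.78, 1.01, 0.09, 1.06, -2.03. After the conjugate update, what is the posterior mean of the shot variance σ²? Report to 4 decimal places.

With known mean μ and an Inverse-Gamma(α, β) prior on σ², the Normal likelihood is conjugate: posterior is Inv-Gamma(α + n/2, β + Σ(xᵢ−μ)²/2).
Σ(xᵢ−μ)² = (0.66)² + (0.04)² + (1.78)² + (1.01)² + (0.09)² + (1.06)² + (-2.03)² = 9.8783.
Posterior: Inv-Gamma(5.6 + 7/2, 13.5 + 9.8783/2) = Inv-Gamma(9.10, 18.43915).
E[σ²|data] = β/(α−1) = 18.43915/8.10 = 2.2764.

2.2764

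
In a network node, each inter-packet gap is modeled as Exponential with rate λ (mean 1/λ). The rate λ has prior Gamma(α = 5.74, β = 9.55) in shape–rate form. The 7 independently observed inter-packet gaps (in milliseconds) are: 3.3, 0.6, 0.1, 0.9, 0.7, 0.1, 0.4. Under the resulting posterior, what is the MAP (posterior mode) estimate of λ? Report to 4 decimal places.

With a Gamma(shape α, rate β) prior on the exponential rate λ, the posterior after n observations with total T = Σxᵢ is Gamma(α+n, β+T).
Sum of observations T = 6.1 milliseconds; n = 7.
Posterior: Gamma(5.74+7, 9.55+6.1) = Gamma(12.74, 15.65).
Mode = (α−1)/β = 0.7502.

0.7502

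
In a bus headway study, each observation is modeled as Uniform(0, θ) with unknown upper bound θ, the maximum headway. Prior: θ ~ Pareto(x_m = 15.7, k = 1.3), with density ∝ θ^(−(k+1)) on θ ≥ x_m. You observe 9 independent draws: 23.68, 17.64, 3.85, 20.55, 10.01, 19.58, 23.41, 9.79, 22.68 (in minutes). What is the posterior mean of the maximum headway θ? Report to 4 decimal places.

26.2262

A Pareto(scale x_m, shape k) prior on the upper bound θ of Uniform(0, θ) is conjugate: posterior is Pareto(max(x_m, max xᵢ), k + n).
Sample maximum = 23.68; prior scale x_m = 15.7 → posterior scale = max = 23.68.
Posterior shape = 1.3 + 9 = 10.3.
E[θ|data] = k·x_m/(k−1) = 10.3·23.68/9.3 = 26.2262.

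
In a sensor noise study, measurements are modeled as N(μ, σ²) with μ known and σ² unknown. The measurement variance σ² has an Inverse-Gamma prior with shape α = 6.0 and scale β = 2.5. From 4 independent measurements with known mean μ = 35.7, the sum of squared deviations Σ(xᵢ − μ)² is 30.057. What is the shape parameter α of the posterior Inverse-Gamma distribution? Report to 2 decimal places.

8.00

With known mean μ and an Inverse-Gamma(α, β) prior on σ², the Normal likelihood is conjugate: posterior is Inv-Gamma(α + n/2, β + Σ(xᵢ−μ)²/2).
Posterior: Inv-Gamma(6.0 + 4/2, 2.5 + 30.057/2) = Inv-Gamma(8.00, 17.5285).
Posterior α = 8.00.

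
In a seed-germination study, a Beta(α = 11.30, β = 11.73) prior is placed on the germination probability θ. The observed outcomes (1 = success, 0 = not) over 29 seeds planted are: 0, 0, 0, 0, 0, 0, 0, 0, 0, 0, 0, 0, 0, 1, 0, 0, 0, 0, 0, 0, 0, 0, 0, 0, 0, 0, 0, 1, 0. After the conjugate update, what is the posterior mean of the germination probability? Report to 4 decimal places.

The Beta prior is conjugate to a Binomial/Bernoulli likelihood; the update adds successes to α and failures to β.
Posterior: Beta(α+k, β+n−k) = Beta(11.30+2, 11.73+27) = Beta(13.30, 38.73).
Posterior mean = α/(α+β) = 13.30/52.03 = 0.2556.

0.2556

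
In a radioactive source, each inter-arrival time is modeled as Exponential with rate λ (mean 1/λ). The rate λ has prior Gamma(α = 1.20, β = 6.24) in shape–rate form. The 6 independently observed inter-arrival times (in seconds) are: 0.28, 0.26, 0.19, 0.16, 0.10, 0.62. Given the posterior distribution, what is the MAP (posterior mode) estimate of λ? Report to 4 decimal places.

0.7898

With a Gamma(shape α, rate β) prior on the exponential rate λ, the posterior after n observations with total T = Σxᵢ is Gamma(α+n, β+T).
Sum of observations T = 1.61 seconds; n = 6.
Posterior: Gamma(1.20+6, 6.24+1.61) = Gamma(7.20, 7.85).
Mode = (α−1)/β = 0.7898.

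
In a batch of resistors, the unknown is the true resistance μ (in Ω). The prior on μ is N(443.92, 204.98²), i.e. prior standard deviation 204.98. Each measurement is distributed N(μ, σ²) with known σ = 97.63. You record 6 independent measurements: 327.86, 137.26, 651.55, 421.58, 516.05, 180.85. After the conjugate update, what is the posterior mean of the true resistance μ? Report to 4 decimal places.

375.1260

For Normal data with known variance σ², a Normal(μ₀, σ₀²) prior on μ is conjugate. Posterior precision = 1/σ₀² + n/σ²; posterior mean is the precision-weighted average of μ₀ and x̄.
Σxᵢ = 327.86 + 137.26 + 651.55 + 421.58 + 516.05 + 180.85 = 2235.15, so n·x̄ = 2235.15.
σ₀² = 204.98² = 42016.8004, σ² = 97.63² = 9531.6169; σ² + n·σ₀² = 9531.6169 + 6·42016.8004 = 261632.4193.
Posterior mean = (μ₀/σ₀² + n·x̄/σ²)/(1/σ₀² + n/σ²) = (σ²·μ₀ + σ₀²·n·x̄)/(σ² + n·σ₀²) = (9531.6169·443.92 + 42016.8004·2235.15)/261632.4193 = 98145126.788308/261632.4193 = 375.1260.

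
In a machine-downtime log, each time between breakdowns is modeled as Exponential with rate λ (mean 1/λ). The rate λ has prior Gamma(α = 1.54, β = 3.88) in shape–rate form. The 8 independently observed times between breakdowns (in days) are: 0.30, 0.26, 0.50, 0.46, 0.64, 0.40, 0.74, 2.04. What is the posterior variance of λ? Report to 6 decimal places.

With a Gamma(shape α, rate β) prior on the exponential rate λ, the posterior after n observations with total T = Σxᵢ is Gamma(α+n, β+T).
Sum of observations T = 5.34 days; n = 8.
Posterior: Gamma(1.54+8, 3.88+5.34) = Gamma(9.54, 9.22).
Var = α/β² = 0.112224.

0.112224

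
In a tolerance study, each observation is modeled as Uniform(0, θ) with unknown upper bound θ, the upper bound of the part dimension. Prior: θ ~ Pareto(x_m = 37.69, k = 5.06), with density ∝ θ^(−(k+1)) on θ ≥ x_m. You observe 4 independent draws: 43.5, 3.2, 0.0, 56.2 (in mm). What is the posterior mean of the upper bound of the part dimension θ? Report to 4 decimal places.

63.1727

A Pareto(scale x_m, shape k) prior on the upper bound θ of Uniform(0, θ) is conjugate: posterior is Pareto(max(x_m, max xᵢ), k + n).
Sample maximum = 56.2; prior scale x_m = 37.69 → posterior scale = max = 56.20.
Posterior shape = 5.06 + 4 = 9.06.
E[θ|data] = k·x_m/(k−1) = 9.06·56.20/8.06 = 63.1727.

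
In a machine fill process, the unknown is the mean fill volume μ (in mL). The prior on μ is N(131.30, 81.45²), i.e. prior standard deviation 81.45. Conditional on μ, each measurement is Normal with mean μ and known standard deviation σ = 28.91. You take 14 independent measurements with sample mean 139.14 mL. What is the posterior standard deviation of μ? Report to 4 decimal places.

For Normal data with known variance σ², a Normal(μ₀, σ₀²) prior on μ is conjugate. Posterior precision = 1/σ₀² + n/σ²; posterior mean is the precision-weighted average of μ₀ and x̄.
σ₀² = 81.45² = 6634.1025, σ² = 28.91² = 835.7881; σ² + n·σ₀² = 835.7881 + 14·6634.1025 = 93713.2231.
Posterior precision = 1/σ₀² + n/σ² = 1/6634.1025 + 14/835.7881 = (σ² + n·σ₀²)/(σ₀²σ²) = 93713.2231/(6634.1025·835.7881); posterior variance σₙ² = σ₀²σ²/(σ² + n·σ₀²) = 6634.1025·835.7881/93713.2231 = 59.166719.
Posterior SD = √σₙ² = √(6634.1025·835.7881/93713.2231) = 7.6920.

7.6920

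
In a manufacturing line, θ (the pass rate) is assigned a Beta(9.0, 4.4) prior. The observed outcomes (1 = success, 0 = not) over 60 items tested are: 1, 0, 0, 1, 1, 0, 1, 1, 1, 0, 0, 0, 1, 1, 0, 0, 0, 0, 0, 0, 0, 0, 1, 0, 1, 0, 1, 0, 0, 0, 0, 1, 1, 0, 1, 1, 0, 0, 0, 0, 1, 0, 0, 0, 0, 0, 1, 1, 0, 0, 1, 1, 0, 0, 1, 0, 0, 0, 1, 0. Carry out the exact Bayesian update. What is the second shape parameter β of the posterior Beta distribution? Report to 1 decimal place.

42.4

The Beta prior is conjugate to a Binomial/Bernoulli likelihood; the update adds successes to α and failures to β.
Posterior: Beta(α+k, β+n−k) = Beta(9.0+22, 4.4+38) = Beta(31.0, 42.4).
Posterior β = 42.4.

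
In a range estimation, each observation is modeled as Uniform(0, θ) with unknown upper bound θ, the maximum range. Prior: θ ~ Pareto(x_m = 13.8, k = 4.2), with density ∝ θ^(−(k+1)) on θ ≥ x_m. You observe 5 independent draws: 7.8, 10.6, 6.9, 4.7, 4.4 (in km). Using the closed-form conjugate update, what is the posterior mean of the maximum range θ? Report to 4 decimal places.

15.4829

A Pareto(scale x_m, shape k) prior on the upper bound θ of Uniform(0, θ) is conjugate: posterior is Pareto(max(x_m, max xᵢ), k + n).
Sample maximum = 10.6; prior scale x_m = 13.8 → posterior scale = max = 13.8.
Posterior shape = 4.2 + 5 = 9.2.
E[θ|data] = k·x_m/(k−1) = 9.2·13.8/8.2 = 15.4829.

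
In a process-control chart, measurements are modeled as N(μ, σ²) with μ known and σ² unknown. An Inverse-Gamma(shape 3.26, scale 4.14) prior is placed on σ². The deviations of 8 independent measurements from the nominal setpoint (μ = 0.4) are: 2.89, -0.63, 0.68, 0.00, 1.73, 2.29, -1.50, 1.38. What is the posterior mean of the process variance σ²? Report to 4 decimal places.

2.3868

With known mean μ and an Inverse-Gamma(α, β) prior on σ², the Normal likelihood is conjugate: posterior is Inv-Gamma(α + n/2, β + Σ(xᵢ−μ)²/2).
Σ(xᵢ−μ)² = (2.89)² + (-0.63)² + (0.68)² + (0.00)² + (1.73)² + (2.29)² + (-1.50)² + (1.38)² = 21.6028.
Posterior: Inv-Gamma(3.26 + 8/2, 4.14 + 21.6028/2) = Inv-Gamma(7.26, 14.94140).
E[σ²|data] = β/(α−1) = 14.94140/6.26 = 2.3868.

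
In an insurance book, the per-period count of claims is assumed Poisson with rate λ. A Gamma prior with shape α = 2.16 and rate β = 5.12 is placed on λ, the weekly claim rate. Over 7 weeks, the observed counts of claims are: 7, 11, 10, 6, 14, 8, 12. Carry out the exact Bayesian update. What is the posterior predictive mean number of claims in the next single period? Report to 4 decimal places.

With a Gamma(shape α, rate β) prior, the Poisson likelihood is conjugate: the posterior is Gamma(α + ΣXᵢ, β + n).
Sum of counts S = 68 over n = 7 weeks.
Posterior: Gamma(α+S, β+n) = Gamma(2.16+68, 5.12+7) = Gamma(70.16, 12.12).
The predictive distribution for one future period is NegBinom with mean α/β = 5.7888.

5.7888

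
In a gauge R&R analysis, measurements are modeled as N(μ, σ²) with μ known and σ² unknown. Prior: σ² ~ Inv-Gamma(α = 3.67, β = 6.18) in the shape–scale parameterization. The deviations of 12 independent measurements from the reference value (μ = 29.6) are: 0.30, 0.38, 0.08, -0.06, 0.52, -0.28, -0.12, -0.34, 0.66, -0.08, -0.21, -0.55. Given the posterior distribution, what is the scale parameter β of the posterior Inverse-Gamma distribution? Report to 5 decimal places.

6.93590

With known mean μ and an Inverse-Gamma(α, β) prior on σ², the Normal likelihood is conjugate: posterior is Inv-Gamma(α + n/2, β + Σ(xᵢ−μ)²/2).
Σ(xᵢ−μ)² = (0.30)² + (0.38)² + (0.08)² + (-0.06)² + (0.52)² + (-0.28)² + (-0.12)² + (-0.34)² + (0.66)² + (-0.08)² + (-0.21)² + (-0.55)² = 1.5118.
Posterior: Inv-Gamma(3.67 + 12/2, 6.18 + 1.5118/2) = Inv-Gamma(9.67, 6.93590).
Posterior β = 6.93590.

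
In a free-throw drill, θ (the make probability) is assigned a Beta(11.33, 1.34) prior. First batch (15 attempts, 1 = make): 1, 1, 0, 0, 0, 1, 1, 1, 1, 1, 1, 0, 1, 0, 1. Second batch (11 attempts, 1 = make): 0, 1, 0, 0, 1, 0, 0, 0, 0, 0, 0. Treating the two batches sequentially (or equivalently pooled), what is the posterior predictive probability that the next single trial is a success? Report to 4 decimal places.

The Beta prior is conjugate to a Binomial/Bernoulli likelihood; the update adds successes to α and failures to β.
After batch 1: Beta(11.33+10, 1.34+5) = Beta(21.33, 6.34).
After batch 2: Beta(21.33+2, 6.34+9) = Beta(23.33, 15.34).
For a single future Bernoulli trial, P(success | data) = α/(α+β) = 0.6033.

0.6033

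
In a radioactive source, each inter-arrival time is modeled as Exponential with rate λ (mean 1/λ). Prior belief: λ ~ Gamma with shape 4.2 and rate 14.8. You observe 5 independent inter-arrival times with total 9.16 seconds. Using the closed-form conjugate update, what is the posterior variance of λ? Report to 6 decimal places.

With a Gamma(shape α, rate β) prior on the exponential rate λ, the posterior after n observations with total T = Σxᵢ is Gamma(α+n, β+T).
Posterior: Gamma(4.2+5, 14.8+9.16) = Gamma(9.2, 23.96).
Var = α/β² = 0.016026.

0.016026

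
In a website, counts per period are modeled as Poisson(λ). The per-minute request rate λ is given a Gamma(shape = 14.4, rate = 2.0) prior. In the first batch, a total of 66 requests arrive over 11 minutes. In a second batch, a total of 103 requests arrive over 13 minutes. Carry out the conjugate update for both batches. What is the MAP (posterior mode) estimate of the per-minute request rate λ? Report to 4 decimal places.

7.0154

With a Gamma(shape α, rate β) prior, the Poisson likelihood is conjugate: the posterior is Gamma(α + ΣXᵢ, β + n).
After batch 1: Gamma(α+S, β+n) = Gamma(14.4+66, 2.0+11) = Gamma(80.4, 13.0).
After batch 2: Gamma(α+S, β+n) = Gamma(80.4+103, 13.0+13) = Gamma(183.4, 26.0).
Mode of Gamma(α,β) for α≥1 is (α−1)/β = 182.4/26.0 = 7.0154.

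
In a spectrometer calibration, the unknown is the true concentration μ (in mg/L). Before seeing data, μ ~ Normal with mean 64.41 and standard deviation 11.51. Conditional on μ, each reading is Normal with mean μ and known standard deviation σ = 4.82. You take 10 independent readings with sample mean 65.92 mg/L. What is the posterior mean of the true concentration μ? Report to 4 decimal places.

65.8940

For Normal data with known variance σ², a Normal(μ₀, σ₀²) prior on μ is conjugate. Posterior precision = 1/σ₀² + n/σ²; posterior mean is the precision-weighted average of μ₀ and x̄.
n·x̄ = 10·65.92 = 659.2.
σ₀² = 11.51² = 132.4801, σ² = 4.82² = 23.2324; σ² + n·σ₀² = 23.2324 + 10·132.4801 = 1348.0334.
Posterior mean = (μ₀/σ₀² + n·x̄/σ²)/(1/σ₀² + n/σ²) = (σ²·μ₀ + σ₀²·n·x̄)/(σ² + n·σ₀²) = (23.2324·64.41 + 132.4801·659.2)/1348.0334 = 88827.280804/1348.0334 = 65.8940.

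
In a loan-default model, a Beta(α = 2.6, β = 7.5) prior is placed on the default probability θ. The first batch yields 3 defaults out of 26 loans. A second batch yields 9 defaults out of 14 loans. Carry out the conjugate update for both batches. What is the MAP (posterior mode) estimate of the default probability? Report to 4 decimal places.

0.2827

The Beta prior is conjugate to a Binomial/Bernoulli likelihood; the update adds successes to α and failures to β.
After batch 1: Beta(2.6+3, 7.5+23) = Beta(5.6, 30.5).
After batch 2: Beta(5.6+9, 30.5+5) = Beta(14.6, 35.5).
Mode of Beta(a,b) for a,b>1 is (a−1)/(a+b−2) = 13.6/48.1 = 0.2827.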